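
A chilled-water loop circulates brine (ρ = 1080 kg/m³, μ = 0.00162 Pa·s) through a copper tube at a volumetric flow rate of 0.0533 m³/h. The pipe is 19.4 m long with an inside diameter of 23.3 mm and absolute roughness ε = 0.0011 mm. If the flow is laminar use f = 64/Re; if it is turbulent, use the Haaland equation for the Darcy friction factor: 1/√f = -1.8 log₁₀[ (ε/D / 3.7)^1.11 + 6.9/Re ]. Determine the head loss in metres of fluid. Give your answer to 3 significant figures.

h_f ≈ 0.00607 m

Q = 0.0533 m³/h = 0.0533/3600 = 1.481e-05 m³/s.
Cross-sectional area A = πD²/4 = π(0.0233)²/4 = 0.0004264 m²; mean velocity V = Q/A = 1.481e-05/0.0004264 = 0.03472 m/s.
Reynolds number Re = ρVD/μ = 1080 · 0.03472 · 0.0233 / 0.00162 = 539.4.
Re < 2300 → laminar flow, so f = 64/Re = 64/539.4 = 0.1187 (the turbulent correlation is not needed).
Darcy-Weisbach: ΔP = f(L/D)(ρV²/2) = 0.1187·(19.4/0.0233)·(1080·0.03472²/2) = 0.1187·832.6·0.6511 = 64.32 Pa.
Head loss h_f = ΔP/(ρg) = 64.32/(1080·9.81) = 0.00607 m.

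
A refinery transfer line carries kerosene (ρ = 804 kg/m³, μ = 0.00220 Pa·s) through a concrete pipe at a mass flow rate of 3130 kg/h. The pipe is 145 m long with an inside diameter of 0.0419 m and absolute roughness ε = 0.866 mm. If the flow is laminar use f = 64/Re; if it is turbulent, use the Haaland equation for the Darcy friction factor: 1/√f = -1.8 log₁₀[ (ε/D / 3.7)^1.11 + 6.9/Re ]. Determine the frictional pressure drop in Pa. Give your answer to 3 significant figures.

ΔP ≈ 44800 Pa

ṁ = 3130 kg/h = 3130/3600 = 0.8694 kg/s.
A = πD²/4 = π(0.0419)²/4 = 0.001379 m²; mean velocity V = ṁ/(ρA) = 0.8694/(804 · 0.001379) = 0.7843 m/s.
Reynolds number Re = ρVD/μ = 804 · 0.7843 · 0.0419 / 0.0022 = 1.201e+04.
Re > 4000 → turbulent. Relative roughness ε/D = 0.000866/0.0419 = 0.0207. Haaland: 1/√f = -1.8 log₁₀[(0.0207/3.7)^1.11 + 6.9/1.201e+04] = -1.8 log₁₀[0.00316 + 0.000575] = 4.371, so f = 0.05235.
Darcy-Weisbach: ΔP = f(L/D)(ρV²/2) = 0.05235·(145/0.0419)·(804·0.7843²/2) = 0.05235·3461·247.3 = 4.48e+04 Pa.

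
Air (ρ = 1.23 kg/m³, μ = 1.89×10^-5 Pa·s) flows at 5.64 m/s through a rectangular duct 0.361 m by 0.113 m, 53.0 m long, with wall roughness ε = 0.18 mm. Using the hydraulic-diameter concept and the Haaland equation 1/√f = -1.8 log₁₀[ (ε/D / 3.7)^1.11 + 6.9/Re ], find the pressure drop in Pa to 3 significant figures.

Hydraulic diameter D_h = 4A/P = 4·(0.361·0.113)/(2·(0.361+0.113)) = 0.1632/0.948 = 0.1721 m.
Re = ρVD_h/μ = 1.23·5.64·0.1721/1.89e-05 = 6.318e+04.
ε/D_h = 0.00018/0.1721 = 0.00105; Haaland gives 1/√f = -1.8 log₁₀[0.000115+0.000109] = 6.569, so f = 0.02318.
ΔP = f(L/D_h)(ρV²/2) = 0.02318·53/0.1721·19.56 = 139.6 Pa.

ΔP ≈ 140 Pa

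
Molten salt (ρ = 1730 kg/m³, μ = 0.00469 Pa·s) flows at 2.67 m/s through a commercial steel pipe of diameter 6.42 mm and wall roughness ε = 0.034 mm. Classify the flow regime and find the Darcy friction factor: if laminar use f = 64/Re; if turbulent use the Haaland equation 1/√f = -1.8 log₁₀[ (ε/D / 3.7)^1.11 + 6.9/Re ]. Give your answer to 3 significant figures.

f ≈ 0.0409

Re = ρVD/μ = 1730·2.67·0.00642/0.00469 = 6323.
Re > 4000 → turbulent. ε/D = 3.4e-05/0.00642 = 0.0053; Haaland: 1/√f = -1.8 log₁₀[0.000696 + 0.00109] = 4.946, so f = 0.04088.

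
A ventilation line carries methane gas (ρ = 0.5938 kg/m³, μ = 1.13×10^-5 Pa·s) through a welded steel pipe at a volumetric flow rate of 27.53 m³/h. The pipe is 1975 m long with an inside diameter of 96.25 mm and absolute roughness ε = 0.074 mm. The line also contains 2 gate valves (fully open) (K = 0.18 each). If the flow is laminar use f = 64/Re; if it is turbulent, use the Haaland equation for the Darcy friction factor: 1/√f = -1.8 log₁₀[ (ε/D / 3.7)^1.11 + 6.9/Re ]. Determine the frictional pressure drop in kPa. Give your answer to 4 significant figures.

Q = 27.53 m³/h = 27.53/3600 = 0.007647 m³/s.
Cross-sectional area A = πD²/4 = π(0.09625)²/4 = 0.007276 m²; mean velocity V = Q/A = 0.007647/0.007276 = 1.051 m/s.
Reynolds number Re = ρVD/μ = 0.5938 · 1.051 · 0.09625 / 1.13e-05 = 5316.
Re > 4000 → turbulent. Relative roughness ε/D = 7.4e-05/0.09625 = 0.000769. Haaland: 1/√f = -1.8 log₁₀[(0.000769/3.7)^1.11 + 6.9/5316] = -1.8 log₁₀[8.18e-05 + 0.0013] = 5.148, so f = 0.03773.
Total minor-loss coefficient ΣK = 2·0.18 = 0.36.
ΔP = [f·L/D + ΣK]·(ρV²/2) = [0.03773·1975/0.09625 + 0.36]·(0.5938·1.051²/2) = [774.2 + 0.36]·0.328 = 254 Pa.
ΔP = 254 Pa = 0.2540 kPa.

ΔP ≈ 0.2540 kPa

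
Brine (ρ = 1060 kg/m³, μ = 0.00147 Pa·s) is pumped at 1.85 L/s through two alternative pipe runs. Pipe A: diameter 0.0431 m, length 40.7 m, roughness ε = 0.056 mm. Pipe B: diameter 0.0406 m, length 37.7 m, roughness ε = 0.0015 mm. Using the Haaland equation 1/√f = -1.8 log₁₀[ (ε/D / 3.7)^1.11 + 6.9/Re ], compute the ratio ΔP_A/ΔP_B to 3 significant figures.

ΔP_A/ΔP_B ≈ 0.936

Pipe A: V = Q/A = 0.00185/0.001459 = 1.268 m/s; Re = 3.941e+04; ε/D = 0.0013; Haaland → f = 0.0253; ΔP_A = f(L/D)(ρV²/2) = 2.036e+04 Pa.
Pipe B: V = Q/A = 0.00185/0.001295 = 1.429 m/s; Re = 4.184e+04; ε/D = 3.69e-05; Haaland → f = 0.02165; ΔP_B = f(L/D)(ρV²/2) = 2.176e+04 Pa.
ΔP_A/ΔP_B = 2.036e+04/2.176e+04 = 0.936.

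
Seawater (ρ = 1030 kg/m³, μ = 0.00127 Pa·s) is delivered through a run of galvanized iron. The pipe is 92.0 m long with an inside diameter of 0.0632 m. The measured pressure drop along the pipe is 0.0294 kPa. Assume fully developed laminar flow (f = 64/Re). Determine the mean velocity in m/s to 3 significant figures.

For laminar flow, f = 64/Re with Re = ρVD/μ, so Darcy-Weisbach reduces to ΔP = 32μLV/D². Solving for V: V = ΔP·D²/(32μL) = 29.4·(0.0632)²/(32·0.00127·92) = 0.03141 m/s.
Check: Re = ρVD/μ = 1030·0.03141·0.0632/0.00127 = 1610 < 2300, so the laminar assumption holds.

V ≈ 0.0314 m/s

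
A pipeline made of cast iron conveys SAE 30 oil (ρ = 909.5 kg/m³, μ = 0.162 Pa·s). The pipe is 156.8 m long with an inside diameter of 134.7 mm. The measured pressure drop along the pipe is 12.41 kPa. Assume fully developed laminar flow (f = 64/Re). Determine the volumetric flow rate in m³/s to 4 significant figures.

For laminar flow, f = 64/Re with Re = ρVD/μ, so Darcy-Weisbach reduces to ΔP = 32μLV/D². Solving for V: V = ΔP·D²/(32μL) = 1.241e+04·(0.1347)²/(32·0.162·156.8) = 0.277 m/s.
Check: Re = ρVD/μ = 909.5·0.277·0.1347/0.162 = 209.5 < 2300, so the laminar assumption holds.
Q = V·A = 0.277·(π/4·0.1347²) = 0.003947 m³/s = 0.003947 m³/s.

Q ≈ 0.003947 m³/s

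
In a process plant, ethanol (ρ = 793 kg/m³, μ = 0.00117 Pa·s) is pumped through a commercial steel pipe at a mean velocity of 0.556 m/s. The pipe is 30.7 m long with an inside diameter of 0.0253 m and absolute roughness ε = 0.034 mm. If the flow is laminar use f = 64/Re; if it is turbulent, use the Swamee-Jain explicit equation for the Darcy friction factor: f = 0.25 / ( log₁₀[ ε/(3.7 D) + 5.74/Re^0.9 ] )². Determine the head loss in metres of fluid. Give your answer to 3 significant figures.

h_f ≈ 0.642 m

Reynolds number Re = ρVD/μ = 793 · 0.556 · 0.0253 / 0.00117 = 9534.
Re > 4000 → turbulent. Relative roughness ε/D = 3.4e-05/0.0253 = 0.00134. Swamee-Jain: f = 0.25/(log₁₀[0.00134/3.7 + 5.74/9534^0.9])² = 0.25/(log₁₀[0.000363 + 0.00151])² = 0.25/(-2.729)² = 0.03358.
Darcy-Weisbach: ΔP = f(L/D)(ρV²/2) = 0.03358·(30.7/0.0253)·(793·0.556²/2) = 0.03358·1213·122.6 = 4994 Pa.
Head loss h_f = ΔP/(ρg) = 4994/(793·9.81) = 0.642 m.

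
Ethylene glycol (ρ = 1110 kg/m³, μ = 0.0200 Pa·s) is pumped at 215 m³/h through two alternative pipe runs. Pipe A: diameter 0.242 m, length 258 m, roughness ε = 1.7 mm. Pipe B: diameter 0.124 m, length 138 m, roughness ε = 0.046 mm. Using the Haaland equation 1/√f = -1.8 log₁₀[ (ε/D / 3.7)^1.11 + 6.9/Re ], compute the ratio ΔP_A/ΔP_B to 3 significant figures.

Pipe A: V = Q/A = 0.05972/0.046 = 1.298 m/s; Re = 1.744e+04; ε/D = 0.00702; Haaland → f = 0.03747; ΔP_A = f(L/D)(ρV²/2) = 3.738e+04 Pa.
Pipe B: V = Q/A = 0.05972/0.01208 = 4.945 m/s; Re = 3.403e+04; ε/D = 0.000371; Haaland → f = 0.02354; ΔP_B = f(L/D)(ρV²/2) = 3.555e+05 Pa.
ΔP_A/ΔP_B = 3.738e+04/3.555e+05 = 0.105.

ΔP_A/ΔP_B ≈ 0.105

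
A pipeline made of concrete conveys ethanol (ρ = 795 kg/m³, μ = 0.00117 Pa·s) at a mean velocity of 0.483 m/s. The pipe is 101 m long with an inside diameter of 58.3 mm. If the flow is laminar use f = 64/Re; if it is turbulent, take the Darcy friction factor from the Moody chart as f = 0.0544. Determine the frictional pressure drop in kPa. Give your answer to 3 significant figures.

ΔP ≈ 8.74 kPa

Reynolds number Re = ρVD/μ = 795 · 0.483 · 0.0583 / 0.00117 = 1.913e+04.
Re > 4000 → turbulent; use the Moody-chart value f = 0.0544.
Darcy-Weisbach: ΔP = f(L/D)(ρV²/2) = 0.0544·(101/0.0583)·(795·0.483²/2) = 0.0544·1732·92.73 = 8739 Pa.
ΔP = 8739 Pa = 8.74 kPa.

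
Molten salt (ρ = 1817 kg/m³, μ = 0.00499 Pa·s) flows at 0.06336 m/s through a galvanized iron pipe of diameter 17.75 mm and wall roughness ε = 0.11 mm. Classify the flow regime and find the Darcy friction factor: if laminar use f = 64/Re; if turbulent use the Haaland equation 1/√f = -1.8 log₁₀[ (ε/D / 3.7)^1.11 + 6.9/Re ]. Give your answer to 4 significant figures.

f ≈ 0.1563

Re = ρVD/μ = 1817·0.06336·0.01775/0.00499 = 409.5.
Re < 2300 → laminar, so f = 64/Re = 0.1563 (roughness is irrelevant in laminar flow).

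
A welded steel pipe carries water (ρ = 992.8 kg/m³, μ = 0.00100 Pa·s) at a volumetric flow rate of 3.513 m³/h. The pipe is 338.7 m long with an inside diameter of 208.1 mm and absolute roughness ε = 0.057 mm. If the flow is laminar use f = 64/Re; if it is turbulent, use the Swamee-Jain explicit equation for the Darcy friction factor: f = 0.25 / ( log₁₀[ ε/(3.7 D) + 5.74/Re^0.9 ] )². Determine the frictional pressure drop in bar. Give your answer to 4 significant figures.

ΔP ≈ 2.417×10^-4 bar

Q = 3.513 m³/h = 3.513/3600 = 0.0009758 m³/s.
Cross-sectional area A = πD²/4 = π(0.2081)²/4 = 0.03401 m²; mean velocity V = Q/A = 0.0009758/0.03401 = 0.02869 m/s.
Reynolds number Re = ρVD/μ = 992.8 · 0.02869 · 0.2081 / 0.001 = 5928.
Re > 4000 → turbulent. Relative roughness ε/D = 5.7e-05/0.2081 = 0.000274. Swamee-Jain: f = 0.25/(log₁₀[0.000274/3.7 + 5.74/5928^0.9])² = 0.25/(log₁₀[7.4e-05 + 0.00231])² = 0.25/(-2.623)² = 0.03634.
Darcy-Weisbach: ΔP = f(L/D)(ρV²/2) = 0.03634·(338.7/0.2081)·(992.8·0.02869²/2) = 0.03634·1628·0.4086 = 24.17 Pa.
ΔP = 24.17 Pa = 2.417×10^-4 bar.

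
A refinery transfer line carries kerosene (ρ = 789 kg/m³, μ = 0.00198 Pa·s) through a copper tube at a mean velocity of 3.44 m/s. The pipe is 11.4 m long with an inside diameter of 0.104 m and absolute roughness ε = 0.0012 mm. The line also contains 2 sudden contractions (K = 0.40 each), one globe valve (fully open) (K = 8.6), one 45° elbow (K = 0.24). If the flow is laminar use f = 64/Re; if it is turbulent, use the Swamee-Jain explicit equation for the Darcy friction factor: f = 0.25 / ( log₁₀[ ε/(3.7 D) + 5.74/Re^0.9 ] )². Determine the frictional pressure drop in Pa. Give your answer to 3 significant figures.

Reynolds number Re = ρVD/μ = 789 · 3.44 · 0.104 / 0.00198 = 1.426e+05.
Re > 4000 → turbulent. Relative roughness ε/D = 1.2e-06/0.104 = 1.15e-05. Swamee-Jain: f = 0.25/(log₁₀[1.15e-05/3.7 + 5.74/1.426e+05^0.9])² = 0.25/(log₁₀[3.12e-06 + 0.000132])² = 0.25/(-3.87)² = 0.0167.
Total minor-loss coefficient ΣK = 2·0.4 + 1·8.6 + 1·0.24 = 9.64.
ΔP = [f·L/D + ΣK]·(ρV²/2) = [0.0167·11.4/0.104 + 9.64]·(789·3.44²/2) = [1.83 + 9.64]·4668 = 5.355e+04 Pa.

ΔP ≈ 53500 Pa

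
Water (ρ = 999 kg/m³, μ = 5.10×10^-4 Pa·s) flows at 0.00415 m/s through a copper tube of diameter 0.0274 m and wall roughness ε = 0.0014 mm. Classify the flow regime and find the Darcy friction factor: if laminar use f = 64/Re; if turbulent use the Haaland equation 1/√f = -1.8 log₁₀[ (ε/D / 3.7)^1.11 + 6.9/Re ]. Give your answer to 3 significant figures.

Re = ρVD/μ = 999·0.00415·0.0274/0.00051 = 222.7.
Re < 2300 → laminar, so f = 64/Re = 0.2873 (roughness is irrelevant in laminar flow).

f ≈ 0.287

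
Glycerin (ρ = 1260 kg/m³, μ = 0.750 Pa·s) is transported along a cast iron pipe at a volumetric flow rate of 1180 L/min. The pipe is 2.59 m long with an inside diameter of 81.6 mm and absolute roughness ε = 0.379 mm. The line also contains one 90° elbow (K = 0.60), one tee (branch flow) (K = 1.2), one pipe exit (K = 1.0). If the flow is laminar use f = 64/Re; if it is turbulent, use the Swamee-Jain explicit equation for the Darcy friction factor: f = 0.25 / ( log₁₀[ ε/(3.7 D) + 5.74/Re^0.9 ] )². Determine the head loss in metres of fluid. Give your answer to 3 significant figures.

h_f ≈ 4.86 m

Q = 1180 L/min = 1180/60000 = 0.01967 m³/s.
Cross-sectional area A = πD²/4 = π(0.0816)²/4 = 0.00523 m²; mean velocity V = Q/A = 0.01967/0.00523 = 3.761 m/s.
Reynolds number Re = ρVD/μ = 1260 · 3.761 · 0.0816 / 0.75 = 515.5.
Re < 2300 → laminar flow, so f = 64/Re = 64/515.5 = 0.1241 (the turbulent correlation is not needed).
Total minor-loss coefficient ΣK = 1·0.6 + 1·1.2 + 1·1 = 2.8.
ΔP = [f·L/D + ΣK]·(ρV²/2) = [0.1241·2.59/0.0816 + 2.8]·(1260·3.761²/2) = [3.94 + 2.8]·8910 = 6.005e+04 Pa.
Head loss h_f = ΔP/(ρg) = 6.005e+04/(1260·9.81) = 4.86 m.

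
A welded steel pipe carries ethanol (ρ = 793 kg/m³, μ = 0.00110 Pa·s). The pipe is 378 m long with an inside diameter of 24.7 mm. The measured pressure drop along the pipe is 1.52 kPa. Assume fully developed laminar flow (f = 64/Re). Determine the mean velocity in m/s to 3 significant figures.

V ≈ 0.0697 m/s

For laminar flow, f = 64/Re with Re = ρVD/μ, so Darcy-Weisbach reduces to ΔP = 32μLV/D². Solving for V: V = ΔP·D²/(32μL) = 1520·(0.0247)²/(32·0.0011·378) = 0.0697 m/s.
Check: Re = ρVD/μ = 793·0.0697·0.0247/0.0011 = 1241 < 2300, so the laminar assumption holds.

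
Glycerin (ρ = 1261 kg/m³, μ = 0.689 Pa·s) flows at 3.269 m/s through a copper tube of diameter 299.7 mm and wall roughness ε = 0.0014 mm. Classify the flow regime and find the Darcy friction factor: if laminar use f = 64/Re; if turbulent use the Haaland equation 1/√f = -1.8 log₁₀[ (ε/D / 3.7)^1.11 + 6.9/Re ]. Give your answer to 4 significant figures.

f ≈ 0.03569

Re = ρVD/μ = 1261·3.269·0.2997/0.689 = 1793.
Re < 2300 → laminar, so f = 64/Re = 0.03569 (roughness is irrelevant in laminar flow).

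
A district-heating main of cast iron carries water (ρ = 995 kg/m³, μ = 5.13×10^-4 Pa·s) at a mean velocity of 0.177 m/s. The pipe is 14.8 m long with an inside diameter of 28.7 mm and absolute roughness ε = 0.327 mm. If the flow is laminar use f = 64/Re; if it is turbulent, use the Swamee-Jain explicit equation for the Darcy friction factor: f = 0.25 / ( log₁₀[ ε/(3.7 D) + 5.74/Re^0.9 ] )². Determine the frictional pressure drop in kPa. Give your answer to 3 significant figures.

Reynolds number Re = ρVD/μ = 995 · 0.177 · 0.0287 / 0.000513 = 9853.
Re > 4000 → turbulent. Relative roughness ε/D = 0.000327/0.0287 = 0.0114. Swamee-Jain: f = 0.25/(log₁₀[0.0114/3.7 + 5.74/9853^0.9])² = 0.25/(log₁₀[0.00308 + 0.00146])² = 0.25/(-2.343)² = 0.04554.
Darcy-Weisbach: ΔP = f(L/D)(ρV²/2) = 0.04554·(14.8/0.0287)·(995·0.177²/2) = 0.04554·515.7·15.59 = 366.1 Pa.
ΔP = 366.1 Pa = 0.366 kPa.

ΔP ≈ 0.366 kPa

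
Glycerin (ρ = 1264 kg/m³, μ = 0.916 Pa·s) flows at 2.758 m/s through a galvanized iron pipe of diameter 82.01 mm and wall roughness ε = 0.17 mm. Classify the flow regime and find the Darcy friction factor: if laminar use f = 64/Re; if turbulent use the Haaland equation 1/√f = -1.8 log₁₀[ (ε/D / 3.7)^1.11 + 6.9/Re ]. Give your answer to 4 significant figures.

Re = ρVD/μ = 1264·2.758·0.08201/0.916 = 312.1.
Re < 2300 → laminar, so f = 64/Re = 0.2051 (roughness is irrelevant in laminar flow).

f ≈ 0.2051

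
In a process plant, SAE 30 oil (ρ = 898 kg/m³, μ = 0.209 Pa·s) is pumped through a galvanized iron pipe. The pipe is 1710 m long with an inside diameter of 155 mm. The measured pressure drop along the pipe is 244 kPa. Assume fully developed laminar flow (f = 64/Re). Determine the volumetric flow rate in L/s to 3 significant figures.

For laminar flow, f = 64/Re with Re = ρVD/μ, so Darcy-Weisbach reduces to ΔP = 32μLV/D². Solving for V: V = ΔP·D²/(32μL) = 2.44e+05·(0.155)²/(32·0.209·1710) = 0.5126 m/s.
Check: Re = ρVD/μ = 898·0.5126·0.155/0.209 = 341.4 < 2300, so the laminar assumption holds.
Q = V·A = 0.5126·(π/4·0.155²) = 0.009672 m³/s = 9.67 L/s.

Q ≈ 9.67 L/s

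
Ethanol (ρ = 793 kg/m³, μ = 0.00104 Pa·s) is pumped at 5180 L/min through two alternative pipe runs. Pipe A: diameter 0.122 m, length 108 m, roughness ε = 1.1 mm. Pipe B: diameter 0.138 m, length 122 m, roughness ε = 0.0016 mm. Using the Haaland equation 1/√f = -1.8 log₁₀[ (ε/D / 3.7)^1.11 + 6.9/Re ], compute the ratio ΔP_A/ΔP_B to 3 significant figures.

Pipe A: V = Q/A = 0.08633/0.01169 = 7.385 m/s; Re = 6.87e+05; ε/D = 0.00902; Haaland → f = 0.03677; ΔP_A = f(L/D)(ρV²/2) = 7.04e+05 Pa.
Pipe B: V = Q/A = 0.08633/0.01496 = 5.772 m/s; Re = 6.074e+05; ε/D = 1.16e-05; Haaland → f = 0.01277; ΔP_B = f(L/D)(ρV²/2) = 1.492e+05 Pa.
ΔP_A/ΔP_B = 7.04e+05/1.492e+05 = 4.72.

ΔP_A/ΔP_B ≈ 4.72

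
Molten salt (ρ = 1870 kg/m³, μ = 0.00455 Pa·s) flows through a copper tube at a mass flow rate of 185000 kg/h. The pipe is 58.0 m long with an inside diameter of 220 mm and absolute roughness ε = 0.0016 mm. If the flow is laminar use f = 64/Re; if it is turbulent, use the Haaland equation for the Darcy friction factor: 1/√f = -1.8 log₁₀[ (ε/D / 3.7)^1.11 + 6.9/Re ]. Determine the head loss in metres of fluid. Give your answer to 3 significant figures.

ṁ = 185000 kg/h = 185000/3600 = 51.39 kg/s.
A = πD²/4 = π(0.22)²/4 = 0.03801 m²; mean velocity V = ṁ/(ρA) = 51.39/(1870 · 0.03801) = 0.7229 m/s.
Reynolds number Re = ρVD/μ = 1870 · 0.7229 · 0.22 / 0.00455 = 6.537e+04.
Re > 4000 → turbulent. Relative roughness ε/D = 1.6e-06/0.22 = 7.27e-06. Haaland: 1/√f = -1.8 log₁₀[(7.27e-06/3.7)^1.11 + 6.9/6.537e+04] = -1.8 log₁₀[4.63e-07 + 0.000106] = 7.154, so f = 0.01954.
Darcy-Weisbach: ΔP = f(L/D)(ρV²/2) = 0.01954·(58/0.22)·(1870·0.7229²/2) = 0.01954·263.6·488.6 = 2517 Pa.
Head loss h_f = ΔP/(ρg) = 2517/(1870·9.81) = 0.137 m.

h_f ≈ 0.137 m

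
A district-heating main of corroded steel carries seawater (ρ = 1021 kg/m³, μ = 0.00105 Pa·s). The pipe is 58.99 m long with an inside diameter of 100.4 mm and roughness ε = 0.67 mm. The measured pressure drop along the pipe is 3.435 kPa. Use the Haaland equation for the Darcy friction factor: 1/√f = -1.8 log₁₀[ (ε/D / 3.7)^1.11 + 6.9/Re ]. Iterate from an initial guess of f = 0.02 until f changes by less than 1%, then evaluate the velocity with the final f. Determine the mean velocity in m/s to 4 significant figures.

Rearranging Darcy-Weisbach: V = √(2·ΔP·D/(f·L·ρ)). With ε/D = 0.00067/0.1004 = 0.00667, iterate starting from f = 0.02:
  f = 0.02 → V = √(2·3435·0.1004/(0.02·58.99·1021)) = 0.7567 m/s; Re = ρVD/μ = 7.388e+04; f → 0.03423
  f = 0.03423 → V = 0.5784 m/s; Re = 5.647e+04; f → 0.03451
Converged (Δf/f < 1%). With the final f = 0.03451: V = √(2·3435·0.1004/(0.03451·58.99·1021)) = 0.576 m/s.

V ≈ 0.5760 m/s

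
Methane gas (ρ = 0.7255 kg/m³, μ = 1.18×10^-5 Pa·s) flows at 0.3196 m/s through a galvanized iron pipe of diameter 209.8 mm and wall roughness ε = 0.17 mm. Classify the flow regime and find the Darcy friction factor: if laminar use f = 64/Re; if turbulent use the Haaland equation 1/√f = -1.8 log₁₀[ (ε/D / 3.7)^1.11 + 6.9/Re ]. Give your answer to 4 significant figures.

Re = ρVD/μ = 0.7255·0.3196·0.2098/1.18e-05 = 4123.
Re > 4000 → turbulent. ε/D = 0.00017/0.2098 = 0.00081; Haaland: 1/√f = -1.8 log₁₀[8.67e-05 + 0.00167] = 4.958, so f = 0.04068.

f ≈ 0.04068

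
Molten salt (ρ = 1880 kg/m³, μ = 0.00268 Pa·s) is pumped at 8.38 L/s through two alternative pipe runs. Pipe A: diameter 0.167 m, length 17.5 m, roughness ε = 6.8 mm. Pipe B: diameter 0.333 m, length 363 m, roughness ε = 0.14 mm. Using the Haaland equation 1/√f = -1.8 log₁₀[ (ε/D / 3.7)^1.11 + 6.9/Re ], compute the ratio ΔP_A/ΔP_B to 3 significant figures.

ΔP_A/ΔP_B ≈ 3.88

Pipe A: V = Q/A = 0.00838/0.0219 = 0.3826 m/s; Re = 4.482e+04; ε/D = 0.0407; Haaland → f = 0.06591; ΔP_A = f(L/D)(ρV²/2) = 950.3 Pa.
Pipe B: V = Q/A = 0.00838/0.08709 = 0.09622 m/s; Re = 2.248e+04; ε/D = 0.00042; Haaland → f = 0.02582; ΔP_B = f(L/D)(ρV²/2) = 245 Pa.
ΔP_A/ΔP_B = 950.3/245 = 3.88.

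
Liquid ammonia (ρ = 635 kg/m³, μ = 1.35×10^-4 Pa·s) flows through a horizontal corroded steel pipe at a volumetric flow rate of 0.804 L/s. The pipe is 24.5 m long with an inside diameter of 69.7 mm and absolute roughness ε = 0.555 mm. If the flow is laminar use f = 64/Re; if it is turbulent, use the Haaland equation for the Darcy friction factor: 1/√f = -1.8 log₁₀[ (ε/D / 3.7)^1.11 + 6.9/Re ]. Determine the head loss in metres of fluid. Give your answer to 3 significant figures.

Q = 0.804 L/s = 0.804/1000 = 0.000804 m³/s.
Cross-sectional area A = πD²/4 = π(0.0697)²/4 = 0.003816 m²; mean velocity V = Q/A = 0.000804/0.003816 = 0.2107 m/s.
Reynolds number Re = ρVD/μ = 635 · 0.2107 · 0.0697 / 0.000135 = 6.908e+04.
Re > 4000 → turbulent. Relative roughness ε/D = 0.000555/0.0697 = 0.00796. Haaland: 1/√f = -1.8 log₁₀[(0.00796/3.7)^1.11 + 6.9/6.908e+04] = -1.8 log₁₀[0.0011 + 9.99e-05] = 5.261, so f = 0.03613.
Darcy-Weisbach: ΔP = f(L/D)(ρV²/2) = 0.03613·(24.5/0.0697)·(635·0.2107²/2) = 0.03613·351.5·14.1 = 179.1 Pa.
Head loss h_f = ΔP/(ρg) = 179.1/(635·9.81) = 0.0287 m.

h_f ≈ 0.0287 m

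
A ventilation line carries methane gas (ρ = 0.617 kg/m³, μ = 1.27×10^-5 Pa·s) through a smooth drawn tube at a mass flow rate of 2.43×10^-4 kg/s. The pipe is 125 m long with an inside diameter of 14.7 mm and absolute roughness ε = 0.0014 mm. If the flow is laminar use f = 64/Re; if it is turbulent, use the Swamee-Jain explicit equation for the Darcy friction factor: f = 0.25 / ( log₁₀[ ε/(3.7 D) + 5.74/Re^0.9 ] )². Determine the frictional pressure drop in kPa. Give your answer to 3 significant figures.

A = πD²/4 = π(0.0147)²/4 = 0.0001697 m²; mean velocity V = ṁ/(ρA) = 0.000243/(0.617 · 0.0001697) = 2.321 m/s.
Reynolds number Re = ρVD/μ = 0.617 · 2.321 · 0.0147 / 1.27e-05 = 1657.
Re < 2300 → laminar flow, so f = 64/Re = 64/1657 = 0.03862 (the turbulent correlation is not needed).
Darcy-Weisbach: ΔP = f(L/D)(ρV²/2) = 0.03862·(125/0.0147)·(0.617·2.321²/2) = 0.03862·8503·1.661 = 545.5 Pa.
ΔP = 545.5 Pa = 0.546 kPa.

ΔP ≈ 0.546 kPa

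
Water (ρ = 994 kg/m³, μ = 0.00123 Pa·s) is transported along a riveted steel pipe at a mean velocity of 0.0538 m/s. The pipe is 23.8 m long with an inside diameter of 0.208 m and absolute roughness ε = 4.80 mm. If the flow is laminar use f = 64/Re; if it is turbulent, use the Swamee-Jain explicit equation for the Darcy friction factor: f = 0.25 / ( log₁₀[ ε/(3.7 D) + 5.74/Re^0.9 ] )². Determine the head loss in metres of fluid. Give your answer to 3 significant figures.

h_f ≈ 9.51×10^-4 m

Reynolds number Re = ρVD/μ = 994 · 0.0538 · 0.208 / 0.00123 = 9043.
Re > 4000 → turbulent. Relative roughness ε/D = 0.0048/0.208 = 0.0231. Swamee-Jain: f = 0.25/(log₁₀[0.0231/3.7 + 5.74/9043^0.9])² = 0.25/(log₁₀[0.00624 + 0.00158])² = 0.25/(-2.107)² = 0.05631.
Darcy-Weisbach: ΔP = f(L/D)(ρV²/2) = 0.05631·(23.8/0.208)·(994·0.0538²/2) = 0.05631·114.4·1.439 = 9.269 Pa.
Head loss h_f = ΔP/(ρg) = 9.269/(994·9.81) = 9.51×10^-4 m.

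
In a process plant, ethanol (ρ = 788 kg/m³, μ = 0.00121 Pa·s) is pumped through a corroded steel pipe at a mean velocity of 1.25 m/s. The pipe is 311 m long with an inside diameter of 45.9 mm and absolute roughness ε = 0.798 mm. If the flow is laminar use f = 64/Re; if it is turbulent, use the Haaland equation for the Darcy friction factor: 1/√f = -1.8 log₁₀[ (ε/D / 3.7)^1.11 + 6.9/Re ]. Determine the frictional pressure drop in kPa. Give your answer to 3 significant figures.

Reynolds number Re = ρVD/μ = 788 · 1.25 · 0.0459 / 0.00121 = 3.736e+04.
Re > 4000 → turbulent. Relative roughness ε/D = 0.000798/0.0459 = 0.0174. Haaland: 1/√f = -1.8 log₁₀[(0.0174/3.7)^1.11 + 6.9/3.736e+04] = -1.8 log₁₀[0.00261 + 0.000185] = 4.598, so f = 0.0473.
Darcy-Weisbach: ΔP = f(L/D)(ρV²/2) = 0.0473·(311/0.0459)·(788·1.25²/2) = 0.0473·6776·615.6 = 1.973e+05 Pa.
ΔP = 1.973e+05 Pa = 197 kPa.

ΔP ≈ 197 kPa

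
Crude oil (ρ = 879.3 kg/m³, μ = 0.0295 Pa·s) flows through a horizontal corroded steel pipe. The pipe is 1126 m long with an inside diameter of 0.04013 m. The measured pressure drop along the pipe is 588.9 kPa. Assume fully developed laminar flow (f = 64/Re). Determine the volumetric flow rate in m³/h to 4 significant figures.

Q ≈ 4.063 m³/h

For laminar flow, f = 64/Re with Re = ρVD/μ, so Darcy-Weisbach reduces to ΔP = 32μLV/D². Solving for V: V = ΔP·D²/(32μL) = 5.889e+05·(0.04013)²/(32·0.0295·1126) = 0.8922 m/s.
Check: Re = ρVD/μ = 879.3·0.8922·0.04013/0.0295 = 1067 < 2300, so the laminar assumption holds.
Q = V·A = 0.8922·(π/4·0.04013²) = 0.001128 m³/s = 4.063 m³/h.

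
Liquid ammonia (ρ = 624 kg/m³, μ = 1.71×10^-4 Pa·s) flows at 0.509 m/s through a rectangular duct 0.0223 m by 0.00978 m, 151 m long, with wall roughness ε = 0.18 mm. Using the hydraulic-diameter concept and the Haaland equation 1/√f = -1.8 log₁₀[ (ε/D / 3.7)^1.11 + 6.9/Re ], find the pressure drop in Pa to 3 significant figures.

ΔP ≈ 39200 Pa

Hydraulic diameter D_h = 4A/P = 4·(0.0223·0.00978)/(2·(0.0223+0.00978)) = 0.0008724/0.06416 = 0.0136 m.
Re = ρVD_h/μ = 624·0.509·0.0136/0.000171 = 2.525e+04.
ε/D_h = 0.00018/0.0136 = 0.0132; Haaland gives 1/√f = -1.8 log₁₀[0.00193+0.000273] = 4.784, so f = 0.04369.
ΔP = f(L/D_h)(ρV²/2) = 0.04369·151/0.0136·80.83 = 3.922e+04 Pa.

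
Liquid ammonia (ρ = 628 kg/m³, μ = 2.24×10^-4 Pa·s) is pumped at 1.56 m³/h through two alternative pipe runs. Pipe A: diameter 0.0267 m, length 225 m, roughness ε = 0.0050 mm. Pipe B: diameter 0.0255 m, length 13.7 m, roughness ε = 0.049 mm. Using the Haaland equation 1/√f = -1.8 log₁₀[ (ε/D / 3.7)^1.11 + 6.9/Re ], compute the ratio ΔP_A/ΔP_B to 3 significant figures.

ΔP_A/ΔP_B ≈ 10.5

Pipe A: V = Q/A = 0.0004333/0.0005599 = 0.7739 m/s; Re = 5.793e+04; ε/D = 0.000187; Haaland → f = 0.02065; ΔP_A = f(L/D)(ρV²/2) = 3.273e+04 Pa.
Pipe B: V = Q/A = 0.0004333/0.0005107 = 0.8485 m/s; Re = 6.066e+04; ε/D = 0.00192; Haaland → f = 0.02565; ΔP_B = f(L/D)(ρV²/2) = 3115 Pa.
ΔP_A/ΔP_B = 3.273e+04/3115 = 10.5.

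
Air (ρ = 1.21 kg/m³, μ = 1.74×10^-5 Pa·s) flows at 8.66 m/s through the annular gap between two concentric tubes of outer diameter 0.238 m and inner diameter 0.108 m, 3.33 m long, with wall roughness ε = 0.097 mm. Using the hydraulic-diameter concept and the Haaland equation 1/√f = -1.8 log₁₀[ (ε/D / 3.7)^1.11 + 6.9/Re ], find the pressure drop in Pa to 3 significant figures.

ΔP ≈ 25.1 Pa

Hydraulic diameter D_h = 4A/P = D_o - D_i = 0.238 - 0.108 = 0.13 m.
Re = ρVD_h/μ = 1.21·8.66·0.13/1.74e-05 = 7.829e+04.
ε/D_h = 9.7e-05/0.13 = 0.000746; Haaland gives 1/√f = -1.8 log₁₀[7.91e-05+8.81e-05] = 6.798, so f = 0.02164.
ΔP = f(L/D_h)(ρV²/2) = 0.02164·3.33/0.13·45.37 = 25.15 Pa.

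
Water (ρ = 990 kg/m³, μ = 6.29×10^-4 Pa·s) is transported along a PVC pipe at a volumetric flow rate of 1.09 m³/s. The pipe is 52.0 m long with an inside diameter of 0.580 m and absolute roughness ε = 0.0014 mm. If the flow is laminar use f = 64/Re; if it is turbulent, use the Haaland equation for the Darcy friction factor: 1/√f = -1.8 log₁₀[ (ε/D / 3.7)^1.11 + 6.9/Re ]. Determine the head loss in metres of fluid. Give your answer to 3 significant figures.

Cross-sectional area A = πD²/4 = π(0.58)²/4 = 0.2642 m²; mean velocity V = Q/A = 1.09/0.2642 = 4.126 m/s.
Reynolds number Re = ρVD/μ = 990 · 4.126 · 0.58 / 0.000629 = 3.766e+06.
Re > 4000 → turbulent. Relative roughness ε/D = 1.4e-06/0.58 = 2.41e-06. Haaland: 1/√f = -1.8 log₁₀[(2.41e-06/3.7)^1.11 + 6.9/3.766e+06] = -1.8 log₁₀[1.36e-07 + 1.83e-06] = 10.27, so f = 0.00948.
Darcy-Weisbach: ΔP = f(L/D)(ρV²/2) = 0.00948·(52/0.58)·(990·4.126²/2) = 0.00948·89.66·8425 = 7161 Pa.
Head loss h_f = ΔP/(ρg) = 7161/(990·9.81) = 0.737 m.

h_f ≈ 0.737 m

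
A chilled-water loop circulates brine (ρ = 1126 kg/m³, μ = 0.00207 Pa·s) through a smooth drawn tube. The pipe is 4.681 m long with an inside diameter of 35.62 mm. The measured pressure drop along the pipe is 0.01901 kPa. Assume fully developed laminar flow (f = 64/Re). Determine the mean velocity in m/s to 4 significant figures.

For laminar flow, f = 64/Re with Re = ρVD/μ, so Darcy-Weisbach reduces to ΔP = 32μLV/D². Solving for V: V = ΔP·D²/(32μL) = 19.01·(0.03562)²/(32·0.00207·4.681) = 0.07779 m/s.
Check: Re = ρVD/μ = 1126·0.07779·0.03562/0.00207 = 1507 < 2300, so the laminar assumption holds.

V ≈ 0.07779 m/s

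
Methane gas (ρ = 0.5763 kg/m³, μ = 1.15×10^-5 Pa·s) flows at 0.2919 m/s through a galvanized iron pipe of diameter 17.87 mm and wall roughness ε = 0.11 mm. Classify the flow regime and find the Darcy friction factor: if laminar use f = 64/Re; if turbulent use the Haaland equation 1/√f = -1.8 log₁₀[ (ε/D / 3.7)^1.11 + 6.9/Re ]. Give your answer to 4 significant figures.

Re = ρVD/μ = 0.5763·0.2919·0.01787/1.15e-05 = 261.4.
Re < 2300 → laminar, so f = 64/Re = 0.2448 (roughness is irrelevant in laminar flow).

f ≈ 0.2448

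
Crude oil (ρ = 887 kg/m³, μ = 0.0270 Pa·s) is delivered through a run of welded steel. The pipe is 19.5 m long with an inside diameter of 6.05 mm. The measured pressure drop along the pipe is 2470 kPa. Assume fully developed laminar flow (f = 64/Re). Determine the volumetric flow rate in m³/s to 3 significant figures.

For laminar flow, f = 64/Re with Re = ρVD/μ, so Darcy-Weisbach reduces to ΔP = 32μLV/D². Solving for V: V = ΔP·D²/(32μL) = 2.47e+06·(0.00605)²/(32·0.027·19.5) = 5.366 m/s.
Check: Re = ρVD/μ = 887·5.366·0.00605/0.027 = 1067 < 2300, so the laminar assumption holds.
Q = V·A = 5.366·(π/4·0.00605²) = 0.0001543 m³/s = 1.54×10^-4 m³/s.

Q ≈ 1.54×10^-4 m³/s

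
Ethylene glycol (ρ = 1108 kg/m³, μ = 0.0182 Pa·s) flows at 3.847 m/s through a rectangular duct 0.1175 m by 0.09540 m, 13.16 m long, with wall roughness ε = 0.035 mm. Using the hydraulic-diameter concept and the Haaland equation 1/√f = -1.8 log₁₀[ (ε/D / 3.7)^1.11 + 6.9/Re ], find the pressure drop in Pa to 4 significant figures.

Hydraulic diameter D_h = 4A/P = 4·(0.1175·0.0954)/(2·(0.1175+0.0954)) = 0.04484/0.4258 = 0.1053 m.
Re = ρVD_h/μ = 1108·3.847·0.1053/0.0182 = 2.466e+04.
ε/D_h = 3.5e-05/0.1053 = 0.000332; Haaland gives 1/√f = -1.8 log₁₀[3.22e-05+0.00028] = 6.31, so f = 0.02511.
ΔP = f(L/D_h)(ρV²/2) = 0.02511·13.16/0.1053·8199 = 2.573e+04 Pa.

ΔP ≈ 25730 Pa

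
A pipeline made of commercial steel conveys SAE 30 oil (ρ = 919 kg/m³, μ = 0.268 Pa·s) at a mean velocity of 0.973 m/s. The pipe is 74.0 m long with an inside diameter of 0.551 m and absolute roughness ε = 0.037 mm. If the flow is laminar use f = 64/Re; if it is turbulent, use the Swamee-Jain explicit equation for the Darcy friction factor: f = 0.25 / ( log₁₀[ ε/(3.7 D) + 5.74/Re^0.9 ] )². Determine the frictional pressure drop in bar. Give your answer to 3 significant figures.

Reynolds number Re = ρVD/μ = 919 · 0.973 · 0.551 / 0.268 = 1838.
Re < 2300 → laminar flow, so f = 64/Re = 64/1838 = 0.03481 (the turbulent correlation is not needed).
Darcy-Weisbach: ΔP = f(L/D)(ρV²/2) = 0.03481·(74/0.551)·(919·0.973²/2) = 0.03481·134.3·435 = 2034 Pa.
ΔP = 2034 Pa = 0.0203 bar.

ΔP ≈ 0.0203 bar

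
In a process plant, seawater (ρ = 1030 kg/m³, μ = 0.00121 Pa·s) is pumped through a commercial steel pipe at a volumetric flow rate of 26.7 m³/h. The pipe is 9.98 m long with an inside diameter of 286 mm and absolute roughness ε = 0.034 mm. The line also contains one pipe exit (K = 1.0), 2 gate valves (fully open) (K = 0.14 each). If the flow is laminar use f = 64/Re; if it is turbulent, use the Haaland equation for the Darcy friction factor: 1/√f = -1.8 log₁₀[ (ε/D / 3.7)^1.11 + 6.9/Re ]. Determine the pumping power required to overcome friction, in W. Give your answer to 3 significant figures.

Q = 26.7 m³/h = 26.7/3600 = 0.007417 m³/s.
Cross-sectional area A = πD²/4 = π(0.286)²/4 = 0.06424 m²; mean velocity V = Q/A = 0.007417/0.06424 = 0.1154 m/s.
Reynolds number Re = ρVD/μ = 1030 · 0.1154 · 0.286 / 0.00121 = 2.811e+04.
Re > 4000 → turbulent. Relative roughness ε/D = 3.4e-05/0.286 = 0.000119. Haaland: 1/√f = -1.8 log₁₀[(0.000119/3.7)^1.11 + 6.9/2.811e+04] = -1.8 log₁₀[1.03e-05 + 0.000245] = 6.466, so f = 0.02392.
Total minor-loss coefficient ΣK = 1·1 + 2·0.14 = 1.28.
ΔP = [f·L/D + ΣK]·(ρV²/2) = [0.02392·9.98/0.286 + 1.28]·(1030·0.1154²/2) = [0.8347 + 1.28]·6.864 = 14.52 Pa.
Pumping power P = QΔP = 0.007417·14.52 = 0.1077 W = 0.108 W.

P ≈ 0.108 W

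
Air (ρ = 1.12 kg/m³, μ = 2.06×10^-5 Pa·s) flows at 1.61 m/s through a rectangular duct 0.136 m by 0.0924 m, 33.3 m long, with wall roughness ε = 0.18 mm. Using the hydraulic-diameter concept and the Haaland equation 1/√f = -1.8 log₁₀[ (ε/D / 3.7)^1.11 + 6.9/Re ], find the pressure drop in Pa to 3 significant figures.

Hydraulic diameter D_h = 4A/P = 4·(0.136·0.0924)/(2·(0.136+0.0924)) = 0.05027/0.4568 = 0.11 m.
Re = ρVD_h/μ = 1.12·1.61·0.11/2.06e-05 = 9632.
ε/D_h = 0.00018/0.11 = 0.00164; Haaland gives 1/√f = -1.8 log₁₀[0.000189+0.000716] = 5.478, so f = 0.03333.
ΔP = f(L/D_h)(ρV²/2) = 0.03333·33.3/0.11·1.452 = 14.64 Pa.

ΔP ≈ 14.6 Pa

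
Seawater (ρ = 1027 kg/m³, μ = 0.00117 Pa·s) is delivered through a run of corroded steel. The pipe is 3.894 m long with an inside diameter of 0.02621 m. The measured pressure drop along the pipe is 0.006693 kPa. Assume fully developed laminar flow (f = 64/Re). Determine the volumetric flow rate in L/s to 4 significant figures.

Q ≈ 0.01702 L/s

For laminar flow, f = 64/Re with Re = ρVD/μ, so Darcy-Weisbach reduces to ΔP = 32μLV/D². Solving for V: V = ΔP·D²/(32μL) = 6.693·(0.02621)²/(32·0.00117·3.894) = 0.03154 m/s.
Check: Re = ρVD/μ = 1027·0.03154·0.02621/0.00117 = 725.6 < 2300, so the laminar assumption holds.
Q = V·A = 0.03154·(π/4·0.02621²) = 1.702e-05 m³/s = 0.01702 L/s.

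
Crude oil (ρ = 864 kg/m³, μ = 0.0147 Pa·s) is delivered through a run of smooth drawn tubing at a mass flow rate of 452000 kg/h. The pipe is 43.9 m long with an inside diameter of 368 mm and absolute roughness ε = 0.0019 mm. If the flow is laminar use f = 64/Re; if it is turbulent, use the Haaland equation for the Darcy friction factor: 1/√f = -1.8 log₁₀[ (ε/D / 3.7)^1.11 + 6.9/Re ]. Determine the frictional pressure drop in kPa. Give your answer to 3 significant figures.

ΔP ≈ 2.25 kPa

ṁ = 452000 kg/h = 452000/3600 = 125.6 kg/s.
A = πD²/4 = π(0.368)²/4 = 0.1064 m²; mean velocity V = ṁ/(ρA) = 125.6/(864 · 0.1064) = 1.366 m/s.
Reynolds number Re = ρVD/μ = 864 · 1.366 · 0.368 / 0.0147 = 2.955e+04.
Re > 4000 → turbulent. Relative roughness ε/D = 1.9e-06/0.368 = 5.16e-06. Haaland: 1/√f = -1.8 log₁₀[(5.16e-06/3.7)^1.11 + 6.9/2.955e+04] = -1.8 log₁₀[3.17e-07 + 0.000233] = 6.536, so f = 0.02341.
Darcy-Weisbach: ΔP = f(L/D)(ρV²/2) = 0.02341·(43.9/0.368)·(864·1.366²/2) = 0.02341·119.3·806.4 = 2252 Pa.
ΔP = 2252 Pa = 2.25 kPa.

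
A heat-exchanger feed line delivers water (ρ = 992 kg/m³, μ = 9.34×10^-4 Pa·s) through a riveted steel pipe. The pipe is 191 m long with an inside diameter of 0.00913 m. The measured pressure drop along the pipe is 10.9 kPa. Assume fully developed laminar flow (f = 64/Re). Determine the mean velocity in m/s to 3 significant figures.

For laminar flow, f = 64/Re with Re = ρVD/μ, so Darcy-Weisbach reduces to ΔP = 32μLV/D². Solving for V: V = ΔP·D²/(32μL) = 1.09e+04·(0.00913)²/(32·0.000934·191) = 0.1592 m/s.
Check: Re = ρVD/μ = 992·0.1592·0.00913/0.000934 = 1543 < 2300, so the laminar assumption holds.

V ≈ 0.159 m/s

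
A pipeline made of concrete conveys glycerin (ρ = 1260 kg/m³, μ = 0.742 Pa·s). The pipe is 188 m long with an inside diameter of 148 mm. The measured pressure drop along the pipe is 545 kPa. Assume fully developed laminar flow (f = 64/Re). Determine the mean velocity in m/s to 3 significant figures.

V ≈ 2.67 m/s

For laminar flow, f = 64/Re with Re = ρVD/μ, so Darcy-Weisbach reduces to ΔP = 32μLV/D². Solving for V: V = ΔP·D²/(32μL) = 5.45e+05·(0.148)²/(32·0.742·188) = 2.674 m/s.
Check: Re = ρVD/μ = 1260·2.674·0.148/0.742 = 672.1 < 2300, so the laminar assumption holds.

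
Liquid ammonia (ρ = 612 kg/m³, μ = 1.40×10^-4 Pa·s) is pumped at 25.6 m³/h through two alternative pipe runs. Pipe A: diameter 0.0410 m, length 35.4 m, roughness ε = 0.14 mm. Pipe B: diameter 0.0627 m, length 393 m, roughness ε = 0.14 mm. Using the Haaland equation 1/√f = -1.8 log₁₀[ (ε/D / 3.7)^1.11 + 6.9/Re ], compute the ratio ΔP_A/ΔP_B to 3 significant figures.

ΔP_A/ΔP_B ≈ 0.843

Pipe A: V = Q/A = 0.007111/0.00132 = 5.386 m/s; Re = 9.654e+05; ε/D = 0.00341; Haaland → f = 0.02731; ΔP_A = f(L/D)(ρV²/2) = 2.094e+05 Pa.
Pipe B: V = Q/A = 0.007111/0.003088 = 2.303 m/s; Re = 6.313e+05; ε/D = 0.00223; Haaland → f = 0.02441; ΔP_B = f(L/D)(ρV²/2) = 2.483e+05 Pa.
ΔP_A/ΔP_B = 2.094e+05/2.483e+05 = 0.843.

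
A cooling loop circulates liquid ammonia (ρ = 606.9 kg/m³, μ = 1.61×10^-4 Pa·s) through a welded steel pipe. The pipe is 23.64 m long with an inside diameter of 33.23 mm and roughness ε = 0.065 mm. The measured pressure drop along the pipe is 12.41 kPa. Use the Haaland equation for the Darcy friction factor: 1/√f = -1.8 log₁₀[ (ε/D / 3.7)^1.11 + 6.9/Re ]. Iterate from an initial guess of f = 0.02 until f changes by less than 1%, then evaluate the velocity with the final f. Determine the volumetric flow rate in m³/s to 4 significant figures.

Rearranging Darcy-Weisbach: V = √(2·ΔP·D/(f·L·ρ)). With ε/D = 6.5e-05/0.03323 = 0.00196, iterate starting from f = 0.02:
  f = 0.02 → V = √(2·1.241e+04·0.03323/(0.02·23.64·606.9)) = 1.695 m/s; Re = ρVD/μ = 2.124e+05; f → 0.02408
  f = 0.02408 → V = 1.545 m/s; Re = 1.935e+05; f → 0.02415
Converged (Δf/f < 1%). With the final f = 0.02415: V = √(2·1.241e+04·0.03323/(0.02415·23.64·606.9)) = 1.543 m/s.
Q = V·A = 1.543·(π/4·0.03323²) = 0.001338 m³/s = 0.001338 m³/s.

Q ≈ 0.001338 m³/s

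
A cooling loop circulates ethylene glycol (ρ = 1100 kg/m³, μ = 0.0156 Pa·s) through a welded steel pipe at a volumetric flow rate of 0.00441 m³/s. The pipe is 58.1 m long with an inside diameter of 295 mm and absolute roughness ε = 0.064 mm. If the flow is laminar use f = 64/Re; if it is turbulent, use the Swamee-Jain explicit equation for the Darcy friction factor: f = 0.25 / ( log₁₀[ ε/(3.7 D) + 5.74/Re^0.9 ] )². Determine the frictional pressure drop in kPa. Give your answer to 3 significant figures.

ΔP ≈ 0.0215 kPa

Cross-sectional area A = πD²/4 = π(0.295)²/4 = 0.06835 m²; mean velocity V = Q/A = 0.00441/0.06835 = 0.06452 m/s.
Reynolds number Re = ρVD/μ = 1100 · 0.06452 · 0.295 / 0.0156 = 1342.
Re < 2300 → laminar flow, so f = 64/Re = 64/1342 = 0.04769 (the turbulent correlation is not needed).
Darcy-Weisbach: ΔP = f(L/D)(ρV²/2) = 0.04769·(58.1/0.295)·(1100·0.06452²/2) = 0.04769·196.9·2.29 = 21.5 Pa.
ΔP = 21.5 Pa = 0.0215 kPa.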